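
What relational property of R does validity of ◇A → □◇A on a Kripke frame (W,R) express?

Suppose ◇A→□◇A is valid. Take Rxy, Rxz and set V(A)={y}. Then ◇A at x, so □◇A at x, so ◇A at z, so some w with Rzw has A; w=y, i.e. Rzy. By symmetry of the argument, Ryz.
Conversely, any frame satisfying ∀x ∀y ∀z (Rxy ∧ Rxz → Ryz) validates the schema.
Frame condition: ∀x ∀y ∀z (Rxy ∧ Rxz → Ryz).

the Euclidean property: ∀x ∀y ∀z (Rxy ∧ Rxz → Ryz)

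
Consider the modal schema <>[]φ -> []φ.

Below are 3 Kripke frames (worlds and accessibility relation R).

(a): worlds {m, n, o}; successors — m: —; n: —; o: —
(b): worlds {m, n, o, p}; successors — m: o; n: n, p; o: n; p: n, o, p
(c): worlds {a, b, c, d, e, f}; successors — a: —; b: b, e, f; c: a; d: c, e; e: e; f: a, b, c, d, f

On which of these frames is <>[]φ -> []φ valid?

This is the axiom for the Euclidean property; its first-order frame correspondent is forall x forall y forall z (Rxy & Rxz -> Ryz).
(a): holds.
(b): fails — Rmo and Rmo but not Roo.
(c): fails — Rbf and Rbe but not Rfe.
Valid on: (a).

(a)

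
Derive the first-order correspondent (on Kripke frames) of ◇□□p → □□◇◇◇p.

This is a Sahlqvist (Geach-type) schema ◇^1□^2p → □^2◇^3p.
Minimal-valuation argument: fix x; take any y with xR^1y and any z with xR^2z. Set V(p) to the set of worlds R-reachable from y in exactly 2 steps. Then □^2p holds at y, so the antecedent holds at x; validity forces ◇^3p at z, giving a w with zR^3w and yR^2w.
First-order correspondent: ∀x ∀y ∀z ((xRy ∧ xR²z) → ∃w (yR²w ∧ zR³w)).

∀x ∀y ∀z ((xRy ∧ xR²z) → ∃w (yR²w ∧ zR³w))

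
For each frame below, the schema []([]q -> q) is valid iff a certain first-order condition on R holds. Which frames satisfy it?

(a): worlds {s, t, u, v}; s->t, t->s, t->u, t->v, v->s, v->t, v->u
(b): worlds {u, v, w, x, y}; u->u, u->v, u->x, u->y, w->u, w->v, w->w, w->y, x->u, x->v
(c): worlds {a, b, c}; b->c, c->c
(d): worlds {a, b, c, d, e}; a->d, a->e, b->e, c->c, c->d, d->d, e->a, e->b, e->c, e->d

This is the axiom for shift-reflexivity; its first-order frame correspondent is forall x forall y (Rxy -> Ryy).
(a): fails — Rtv but not Rvv.
(b): fails — Ruv but not Rvv.
(c): satisfies the condition.
(d): fails — Reb but not Rbb.

(c)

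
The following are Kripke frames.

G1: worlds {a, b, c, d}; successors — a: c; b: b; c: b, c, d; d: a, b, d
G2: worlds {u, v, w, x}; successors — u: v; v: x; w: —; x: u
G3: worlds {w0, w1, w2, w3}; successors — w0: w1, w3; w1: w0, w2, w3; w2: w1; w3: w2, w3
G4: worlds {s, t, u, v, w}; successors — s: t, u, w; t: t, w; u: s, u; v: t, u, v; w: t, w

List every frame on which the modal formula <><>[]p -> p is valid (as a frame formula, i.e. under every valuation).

G2

The schema corresponds to a generalized confluence (Geach) condition: forall x forall y (x R^2 y -> exists w (yRw & x = w)).
G1: fails — aR²b but no w with bRw and a=w.
G2: holds.
G3: fails — w0R²w0 but no w with w0Rw and w0=w.
G4: fails — sR²s but no w* with sRw* and s=w*.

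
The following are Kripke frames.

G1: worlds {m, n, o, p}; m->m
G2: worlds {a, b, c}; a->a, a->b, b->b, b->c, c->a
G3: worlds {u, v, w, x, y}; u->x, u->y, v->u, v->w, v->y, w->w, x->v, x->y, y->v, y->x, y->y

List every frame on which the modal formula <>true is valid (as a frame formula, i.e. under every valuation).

G2, G3

Frame correspondent (Sahlqvist): forall x exists y Rxy — i.e. seriality.
G1: fails — world n has no successor.
G2: condition met.
G3: condition met.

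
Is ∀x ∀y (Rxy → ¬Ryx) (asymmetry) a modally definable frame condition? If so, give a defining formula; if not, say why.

No — not modally definable

If a class were modally definable it would be closed under surjective bounded morphisms (Goldblatt–Thomason).
The 3-cycle (worlds w0,w1,w2 with w0→w1→w2→w0) is asymmetric. Mapping every world to a single reflexive point • is a surjective bounded morphism, and the reflexive point is not asymmetric (R•• but asymmetry requires ¬R••).
Hence asymmetry is not modally definable.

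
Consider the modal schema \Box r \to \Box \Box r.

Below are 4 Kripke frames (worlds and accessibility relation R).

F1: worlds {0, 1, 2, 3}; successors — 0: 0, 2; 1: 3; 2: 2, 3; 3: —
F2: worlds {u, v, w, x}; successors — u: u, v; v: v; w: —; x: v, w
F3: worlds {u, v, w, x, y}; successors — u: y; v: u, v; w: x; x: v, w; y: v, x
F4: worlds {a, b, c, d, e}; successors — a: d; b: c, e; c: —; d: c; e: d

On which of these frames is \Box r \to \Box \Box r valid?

F2

The schema corresponds to transitivity: \forall x \forall y \forall z (Rxy \wedge Ryz \to Rxz).
F1: fails — R02 and R23 but not R03.
F2: satisfies the condition.
F3: fails — Rxw and Rwx but not Rxx.
F4: fails — Red and Rdc but not Rec.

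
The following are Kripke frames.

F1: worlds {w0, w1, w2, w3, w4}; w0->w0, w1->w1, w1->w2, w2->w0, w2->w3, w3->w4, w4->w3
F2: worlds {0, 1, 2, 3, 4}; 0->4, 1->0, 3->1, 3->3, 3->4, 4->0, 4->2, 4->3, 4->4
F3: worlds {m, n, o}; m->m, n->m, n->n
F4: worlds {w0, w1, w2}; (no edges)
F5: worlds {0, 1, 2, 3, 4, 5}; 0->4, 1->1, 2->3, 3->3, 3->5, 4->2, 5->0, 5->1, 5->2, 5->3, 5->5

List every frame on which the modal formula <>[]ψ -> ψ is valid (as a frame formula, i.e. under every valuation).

This is the axiom for symmetry; its first-order frame correspondent is forall x forall y (Rxy -> Ryx).
F1: fails — Rw1w2 but not Rw2w1.
F2: fails — R10 but not R01.
F3: fails — Rnm but not Rmn.
F4: satisfies the condition.
F5: fails — R51 but not R15.
Valid on: F4.

F4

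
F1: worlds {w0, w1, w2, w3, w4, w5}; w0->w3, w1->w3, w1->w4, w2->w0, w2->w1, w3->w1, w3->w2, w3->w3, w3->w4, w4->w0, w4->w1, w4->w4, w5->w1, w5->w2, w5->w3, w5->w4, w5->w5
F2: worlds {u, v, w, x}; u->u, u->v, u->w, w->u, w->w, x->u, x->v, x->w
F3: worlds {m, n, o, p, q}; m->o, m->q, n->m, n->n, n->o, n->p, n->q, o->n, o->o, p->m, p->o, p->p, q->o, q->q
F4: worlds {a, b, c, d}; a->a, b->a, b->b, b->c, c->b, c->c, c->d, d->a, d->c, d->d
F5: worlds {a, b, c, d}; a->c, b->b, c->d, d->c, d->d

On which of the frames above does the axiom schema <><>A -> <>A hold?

none

The schema corresponds to transitivity: forall x forall y forall z (Rxy & Ryz -> Rxz).
F1: fails — Rw5w2 and Rw2w0 but not Rw5w0.
F2: fails — Rwu and Ruv but not Rwv.
F3: fails — Ron and Rnq but not Roq.
F4: fails — Rbc and Rcd but not Rbd.
F5: fails — Rcd and Rdc but not Rcc.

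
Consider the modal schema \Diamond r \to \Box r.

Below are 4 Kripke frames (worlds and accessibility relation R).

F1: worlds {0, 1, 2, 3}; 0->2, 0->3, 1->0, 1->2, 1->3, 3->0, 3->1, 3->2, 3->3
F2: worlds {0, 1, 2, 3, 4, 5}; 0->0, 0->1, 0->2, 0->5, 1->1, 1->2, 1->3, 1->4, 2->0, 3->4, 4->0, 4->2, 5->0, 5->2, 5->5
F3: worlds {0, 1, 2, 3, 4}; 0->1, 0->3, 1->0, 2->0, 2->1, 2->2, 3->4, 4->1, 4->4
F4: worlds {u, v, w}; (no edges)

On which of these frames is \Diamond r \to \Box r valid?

Frame correspondent (Sahlqvist): \forall x \forall y \forall z (Rxy \wedge Rxz \to y = z) — i.e. partial functionality.
F1: fails — 0 sees both 2 and 3.
F2: fails — 0 sees both 0 and 1.
F3: fails — 0 sees both 1 and 3.
F4: satisfies the condition.

F4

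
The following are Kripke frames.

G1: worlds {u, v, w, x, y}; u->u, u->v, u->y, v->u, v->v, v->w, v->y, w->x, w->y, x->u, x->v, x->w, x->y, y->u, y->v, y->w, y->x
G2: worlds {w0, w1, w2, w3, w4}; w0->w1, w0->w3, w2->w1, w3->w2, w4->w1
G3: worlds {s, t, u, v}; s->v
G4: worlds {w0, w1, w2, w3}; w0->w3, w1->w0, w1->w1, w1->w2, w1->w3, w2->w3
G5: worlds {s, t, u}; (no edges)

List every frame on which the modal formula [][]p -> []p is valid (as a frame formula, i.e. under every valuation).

G1, G5

The schema corresponds to density: forall x forall y (Rxy -> exists z (Rxz & Rzy)).
G1: holds.
G2: fails — Rw3w2 but no z with Rw3z and Rzw2.
G3: fails — Rsv but no z with Rsz and Rzv.
G4: fails — Rw0w3 but no z with Rw0z and Rzw3.
G5: holds.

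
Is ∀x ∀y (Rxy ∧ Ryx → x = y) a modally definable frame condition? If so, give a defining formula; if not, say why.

Not modally definable

Modal frame validity is preserved under surjective bounded morphisms.
The 6-cycle (worlds w0,w1,w2,w3,w4,w5 with w0→w1→w2→w3→w4→w5→w0) is antisymmetric. Sending even-indexed worlds to a and odd-indexed worlds to b is a surjective bounded morphism onto the two-world frame with a↔b, which is not antisymmetric.
So no modal formula (or set of formulas) defines exactly the antisymmetric frames.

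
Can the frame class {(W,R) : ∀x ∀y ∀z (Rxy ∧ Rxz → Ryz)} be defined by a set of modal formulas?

The condition is the Euclidean property. A defining modal formula is ◇r → □◇r.
Suppose ◇r→□◇r is valid. Take Rxy, Rxz and set V(r)={y}. Then ◇r at x, so □◇r at x, so ◇r at z, so some w with Rzw has r; w=y, i.e. Rzy. By symmetry of the argument, Ryz.

Yes — defined by ◇r → □◇r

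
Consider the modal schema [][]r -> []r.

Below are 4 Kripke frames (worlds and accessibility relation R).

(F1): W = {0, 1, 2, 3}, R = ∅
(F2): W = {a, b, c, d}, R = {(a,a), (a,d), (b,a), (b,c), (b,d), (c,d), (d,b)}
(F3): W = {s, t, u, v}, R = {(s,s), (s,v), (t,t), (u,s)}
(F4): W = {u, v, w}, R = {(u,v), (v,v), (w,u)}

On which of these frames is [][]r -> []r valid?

(F1), (F3)

This is the axiom for density; its first-order frame correspondent is forall x forall y (Rxy -> exists z (Rxz & Rzy)).
(F1): satisfies the condition.
(F2): fails — Rbc but no z with Rbz and Rzc.
(F3): satisfies the condition.
(F4): fails — Rwu but no z with Rwz and Rzu.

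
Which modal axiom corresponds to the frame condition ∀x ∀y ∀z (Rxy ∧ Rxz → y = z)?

A defining formula is ◇r → □r (the CD axiom).
Suppose ◇r→□r is valid. Take Rxy, Rxz and set V(r)={y}. Then ◇r at x, so □r at x, so r at z, i.e. z=y.

◇r → □r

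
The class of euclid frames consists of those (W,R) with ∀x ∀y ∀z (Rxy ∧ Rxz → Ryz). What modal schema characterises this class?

◇p → □◇p

A defining formula is ◇p → □◇p (the 5 axiom).
Suppose ◇p→□◇p is valid. Take Rxy, Rxz and set V(p)={y}. Then ◇p at x, so □◇p at x, so ◇p at z, so some w with Rzw has p; w=y, i.e. Rzy. By symmetry of the argument, Ryz.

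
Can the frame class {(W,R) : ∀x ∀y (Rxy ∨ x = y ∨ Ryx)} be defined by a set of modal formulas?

Any modally definable frame class is closed under disjoint unions.
Take 4 disjoint single-world reflexive frames: each is trivially connected, but their disjoint union has 4 worlds with no edge between distinct components, so it is not connected.
So no modal formula (or set of formulas) defines exactly the connected frames.

Not definable by any modal formula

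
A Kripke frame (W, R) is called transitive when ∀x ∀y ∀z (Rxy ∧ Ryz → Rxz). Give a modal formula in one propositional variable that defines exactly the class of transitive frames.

This is transitivity; the standard corresponding axiom is 4: □r → □□r.

□r → □□r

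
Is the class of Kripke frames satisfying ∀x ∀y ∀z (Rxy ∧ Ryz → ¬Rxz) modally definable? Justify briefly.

No — not modally definable

Modal frame validity is preserved under surjective bounded morphisms.
The 5-cycle (worlds a,b,c,d,e with a→b→c→d→e→a) is intransitive. Mapping every world to a single reflexive point • is a surjective bounded morphism; the reflexive point is not intransitive (R••∧R•• but R••).
So the class is not modally definable.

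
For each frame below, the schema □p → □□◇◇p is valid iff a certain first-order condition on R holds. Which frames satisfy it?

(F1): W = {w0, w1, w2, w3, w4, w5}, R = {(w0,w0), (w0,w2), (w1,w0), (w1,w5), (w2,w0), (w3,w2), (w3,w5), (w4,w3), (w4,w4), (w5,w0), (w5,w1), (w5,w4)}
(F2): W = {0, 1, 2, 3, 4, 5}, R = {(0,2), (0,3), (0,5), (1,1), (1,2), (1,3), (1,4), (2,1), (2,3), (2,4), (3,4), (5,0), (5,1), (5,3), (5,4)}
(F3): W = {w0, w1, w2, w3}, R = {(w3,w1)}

(F3)

The schema corresponds to a generalized confluence (Geach) condition: ∀x ∀z (xR²z → ∃w (xRw ∧ zR²w)).
(F1): fails — w4R²w2 but no w with w4Rw and w2R²w.
(F2): fails — 0R²3 but no w with 0Rw and 3R²w.
(F3): satisfies the condition.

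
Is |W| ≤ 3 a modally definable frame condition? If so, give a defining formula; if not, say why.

Any modally definable frame class is closed under disjoint unions.
Any modal formula valid on each of 4 disjoint one-world frames is valid on their disjoint union (validity is preserved under disjoint unions). Each one-world frame has |W|=1≤3, but the union has |W|=4.
So no modal formula (or set of formulas) defines exactly the |W|≤3 frames.

Not definable by any modal formula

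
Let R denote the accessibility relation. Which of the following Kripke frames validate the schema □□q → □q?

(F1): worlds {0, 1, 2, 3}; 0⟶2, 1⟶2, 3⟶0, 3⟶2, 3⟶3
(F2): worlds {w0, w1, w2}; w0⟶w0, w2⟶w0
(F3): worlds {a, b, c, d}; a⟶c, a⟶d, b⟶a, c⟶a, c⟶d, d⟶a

(F2)

This is the axiom for density; its first-order frame correspondent is ∀x ∀y (Rxy → ∃z (Rxz ∧ Rzy)).
(F1): fails — R02 but no z with R0z and Rz2.
(F2): satisfies the condition.
(F3): fails — Rba but no z with Rbz and Rza.
Valid on: (F2).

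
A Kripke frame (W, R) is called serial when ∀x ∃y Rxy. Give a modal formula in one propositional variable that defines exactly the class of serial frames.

The condition is seriality. The D schema □q → ◇q defines it.

□q → ◇q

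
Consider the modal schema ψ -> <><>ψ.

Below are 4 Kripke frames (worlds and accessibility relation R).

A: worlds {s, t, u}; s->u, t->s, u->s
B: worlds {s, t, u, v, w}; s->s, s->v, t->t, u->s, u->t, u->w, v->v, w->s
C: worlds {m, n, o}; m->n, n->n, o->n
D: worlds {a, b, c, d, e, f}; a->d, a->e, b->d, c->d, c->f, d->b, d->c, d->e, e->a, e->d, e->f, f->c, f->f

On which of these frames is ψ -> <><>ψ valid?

D

Frame correspondent (Sahlqvist): forall x exists w (x = w & x R^2 w) — i.e. a generalized confluence (Geach) condition.
A: fails — at t but no w with t=w and tR²w.
B: fails — at u but no w* with u=w* and uR²w*.
C: fails — at m but no w with m=w and mR²w.
D: holds.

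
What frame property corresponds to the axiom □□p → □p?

This is the C4 axiom.
It corresponds to density: ∀x ∀y (Rxy → ∃z (Rxz ∧ Rzy)).

density: ∀x ∀y (Rxy → ∃z (Rxz ∧ Rzy))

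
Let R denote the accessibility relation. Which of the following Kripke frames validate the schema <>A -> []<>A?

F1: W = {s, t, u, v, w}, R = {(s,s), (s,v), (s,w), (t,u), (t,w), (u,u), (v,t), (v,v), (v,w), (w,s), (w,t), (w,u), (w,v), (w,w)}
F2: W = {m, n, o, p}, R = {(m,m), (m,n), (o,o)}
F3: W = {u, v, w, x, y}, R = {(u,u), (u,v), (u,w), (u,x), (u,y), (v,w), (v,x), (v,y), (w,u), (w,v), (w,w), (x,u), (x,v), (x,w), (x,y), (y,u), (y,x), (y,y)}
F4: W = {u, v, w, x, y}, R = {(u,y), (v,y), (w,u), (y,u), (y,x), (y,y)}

Frame correspondent (Sahlqvist): forall x forall y forall z (Rxy & Rxz -> Ryz) — i.e. the Euclidean property.
F1: fails — Rsv and Rss but not Rvs.
F2: fails — Rmn and Rmn but not Rnn.
F3: fails — Ruv and Ruv but not Rvv.
F4: fails — Rwu and Rwu but not Ruu.
Valid on no frame.

none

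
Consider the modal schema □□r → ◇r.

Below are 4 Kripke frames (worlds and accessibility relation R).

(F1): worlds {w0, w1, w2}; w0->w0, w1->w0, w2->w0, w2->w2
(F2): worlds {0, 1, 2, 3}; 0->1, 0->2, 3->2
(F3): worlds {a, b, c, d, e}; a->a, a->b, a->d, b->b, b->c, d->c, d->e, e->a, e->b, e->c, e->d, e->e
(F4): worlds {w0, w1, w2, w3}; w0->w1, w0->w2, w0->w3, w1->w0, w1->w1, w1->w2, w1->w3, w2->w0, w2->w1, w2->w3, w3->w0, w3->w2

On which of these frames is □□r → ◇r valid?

(F1), (F4)

This is the axiom for a generalized confluence (Geach) condition; its first-order frame correspondent is ∀x ∃w (xR²w ∧ xRw).
(F1): condition met.
(F2): fails — at 0 but no w with 0R²w and 0Rw.
(F3): fails — at c but no w with cR²w and cRw.
(F4): condition met.
Valid on: (F1), (F4).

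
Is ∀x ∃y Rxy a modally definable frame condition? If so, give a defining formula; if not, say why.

Yes, by □q → ◇q

Yes: it is seriality, defined by the D schema □q → ◇q.
Suppose □q→◇q is valid. At any x set V(q)=W. Then □q at x, so ◇q at x, so x has a successor.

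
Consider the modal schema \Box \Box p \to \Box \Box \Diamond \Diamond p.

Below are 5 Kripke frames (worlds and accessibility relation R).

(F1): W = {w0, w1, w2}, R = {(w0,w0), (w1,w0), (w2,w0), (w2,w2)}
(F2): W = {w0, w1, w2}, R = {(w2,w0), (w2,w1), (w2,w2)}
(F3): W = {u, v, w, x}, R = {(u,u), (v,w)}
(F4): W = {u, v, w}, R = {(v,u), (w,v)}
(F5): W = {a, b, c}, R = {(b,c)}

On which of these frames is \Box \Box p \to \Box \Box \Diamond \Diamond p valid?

This is the axiom for a generalized confluence (Geach) condition; its first-order frame correspondent is \forall x \forall z (x R^2 z \to \exists w (x R^2 w \wedge z R^2 w)).
(F1): satisfies the condition.
(F2): fails — w2R²w0 but no w with w2R²w and w0R²w.
(F3): satisfies the condition.
(F4): fails — wR²u but no t with wR²t and uR²t.
(F5): satisfies the condition.

(F1), (F3), (F5)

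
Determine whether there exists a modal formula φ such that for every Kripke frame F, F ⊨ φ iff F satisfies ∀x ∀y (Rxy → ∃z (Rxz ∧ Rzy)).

Yes: it is density, defined by the C4 schema □□q → □q.
Suppose □□q→□q is valid. Take Rxy and set V(q)={w : xR²w}. Then □□q at x, so □q at x, so q at y, i.e. ∃z(Rxz∧Rzy).

Yes — defined by □□q → □q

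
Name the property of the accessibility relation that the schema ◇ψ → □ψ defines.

Partial functionality

Suppose ◇ψ→□ψ is valid. Take Rxy, Rxz and set V(ψ)={y}. Then ◇ψ at x, so □ψ at x, so ψ at z, i.e. z=y.
Conversely, any frame satisfying ∀x ∀y ∀z (Rxy ∧ Rxz → y = z) validates the schema.
So the correspondent is partial functionality.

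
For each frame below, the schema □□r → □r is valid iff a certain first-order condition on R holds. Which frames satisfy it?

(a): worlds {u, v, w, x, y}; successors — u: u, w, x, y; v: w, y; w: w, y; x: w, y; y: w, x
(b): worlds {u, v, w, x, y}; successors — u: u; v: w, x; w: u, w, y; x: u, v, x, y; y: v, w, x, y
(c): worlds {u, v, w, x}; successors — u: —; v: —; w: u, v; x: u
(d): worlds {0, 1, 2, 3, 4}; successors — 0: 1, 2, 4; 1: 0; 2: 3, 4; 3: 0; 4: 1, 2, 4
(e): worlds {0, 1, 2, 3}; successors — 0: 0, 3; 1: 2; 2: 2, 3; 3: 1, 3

(b), (e)

Frame correspondent (Sahlqvist): ∀x ∀y (Rxy → ∃z (Rxz ∧ Rzy)) — i.e. density.
(a): fails — Ryx but no z with Ryz and Rzx.
(b): ✓.
(c): fails — Rxu but no z with Rxz and Rzu.
(d): fails — R10 but no z with R1z and Rz0.
(e): ✓.
Valid on: (b), (e).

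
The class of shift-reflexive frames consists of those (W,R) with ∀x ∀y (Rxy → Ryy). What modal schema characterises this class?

□(□r → r)

A defining formula is □(□r → r) (the T□ axiom).
Suppose □(□r→r) is valid. Take Rxy and set V(r)={w : Ryw}. Then at y, □r holds; since □(□r→r) at x, □r→r at y, so r at y, i.e. Ryy.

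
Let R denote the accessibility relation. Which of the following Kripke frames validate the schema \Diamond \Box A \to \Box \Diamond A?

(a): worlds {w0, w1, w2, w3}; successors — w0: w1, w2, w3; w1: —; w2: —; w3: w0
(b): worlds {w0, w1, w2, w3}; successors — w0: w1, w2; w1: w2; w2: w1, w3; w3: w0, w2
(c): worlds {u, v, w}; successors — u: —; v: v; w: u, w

Frame correspondent (Sahlqvist): \forall x \forall y \forall z (Rxy \wedge Rxz \to \exists w (Ryw \wedge Rzw)) — i.e. convergence.
(a): fails — Rw0w1 and Rw0w1 but w1 and w1 have no common successor.
(b): fails — Rw0w1 and Rw0w2 but w1 and w2 have no common successor.
(c): fails — Rww and Rwu but w and u have no common successor.

none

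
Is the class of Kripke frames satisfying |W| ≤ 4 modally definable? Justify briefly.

Any modally definable frame class is closed under disjoint unions.
Any modal formula valid on each of 5 disjoint one-world frames is valid on their disjoint union (validity is preserved under disjoint unions). Each one-world frame has |W|=1≤4, but the union has |W|=5.
So no modal formula (or set of formulas) defines exactly the |W|≤4 frames.

No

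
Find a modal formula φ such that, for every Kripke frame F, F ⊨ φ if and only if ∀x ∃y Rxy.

This is seriality; the standard corresponding axiom is D: □p → ◇p.
Suppose □p→◇p is valid. At any x set V(p)=W. Then □p at x, so ◇p at x, so x has a successor.

□p → ◇p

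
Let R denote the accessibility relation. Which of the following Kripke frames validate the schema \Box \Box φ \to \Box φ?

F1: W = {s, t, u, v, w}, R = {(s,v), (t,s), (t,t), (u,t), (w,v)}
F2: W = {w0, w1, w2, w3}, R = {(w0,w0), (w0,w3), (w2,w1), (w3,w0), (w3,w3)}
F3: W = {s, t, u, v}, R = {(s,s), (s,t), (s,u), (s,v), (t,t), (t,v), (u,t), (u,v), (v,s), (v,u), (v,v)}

F3

Frame correspondent (Sahlqvist): \forall x \forall y (Rxy \to \exists z (Rxz \wedge Rzy)) — i.e. density.
F1: fails — Rsv but no z with Rsz and Rzv.
F2: fails — Rw2w1 but no z with Rw2z and Rzw1.
F3: condition met.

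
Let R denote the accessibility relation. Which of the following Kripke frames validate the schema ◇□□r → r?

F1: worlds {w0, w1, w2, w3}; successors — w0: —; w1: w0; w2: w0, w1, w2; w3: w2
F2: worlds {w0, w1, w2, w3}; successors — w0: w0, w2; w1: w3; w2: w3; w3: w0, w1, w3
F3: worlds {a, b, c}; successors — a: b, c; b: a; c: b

The schema corresponds to a generalized confluence (Geach) condition: ∀x ∀y (xRy → ∃w (yR²w ∧ x = w)).
F1: fails — w1Rw0 but no w with w0R²w and w1=w.
F2: satisfies the condition.
F3: fails — aRb but no w with bR²w and a=w.
Valid on: F2.

F2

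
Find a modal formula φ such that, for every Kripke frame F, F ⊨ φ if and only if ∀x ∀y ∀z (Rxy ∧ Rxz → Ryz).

◇s → □◇s

The condition is the Euclidean property. The 5 schema ◇s → □◇s defines it.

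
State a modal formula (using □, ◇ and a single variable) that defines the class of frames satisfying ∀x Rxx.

A defining formula is □ψ → ψ (the T axiom).
Suppose □ψ→ψ is valid. At any x set V(ψ)={w : Rxw}. Then □ψ holds at x, so ψ holds at x, i.e. Rxx.

□ψ → ψ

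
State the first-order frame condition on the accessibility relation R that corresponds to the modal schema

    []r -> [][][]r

This is a Sahlqvist (Geach-type) schema ◇^0□^1r → □^3◇^0r.
Minimal-valuation argument: fix x; take any y with xR^0y and any z with xR^3z. Set V(r) to the set of worlds R-reachable from y in exactly 1 step. Then □^1r holds at y, so the antecedent holds at x; validity forces ◇^0r at z, giving a w with zR^0w and yR^1w.
First-order correspondent: forall x forall z (x R^3 z -> exists w (xRw & z = w)).

forall x forall z (x R^3 z -> exists w (xRw & z = w))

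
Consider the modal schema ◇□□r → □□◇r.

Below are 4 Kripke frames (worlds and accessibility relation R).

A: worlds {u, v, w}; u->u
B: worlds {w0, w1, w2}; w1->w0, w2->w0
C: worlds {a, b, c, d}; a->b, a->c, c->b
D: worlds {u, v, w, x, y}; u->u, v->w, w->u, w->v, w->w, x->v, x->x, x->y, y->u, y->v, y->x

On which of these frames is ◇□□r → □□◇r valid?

This is the axiom for a generalized confluence (Geach) condition; its first-order frame correspondent is ∀x ∀y ∀z ((xRy ∧ xR²z) → ∃w (yR²w ∧ zRw)).
A: ✓.
B: ✓.
C: fails — aRb, aR²b but no w with bR²w and bRw.
D: fails — wRu, wR²v but no t with uR²t and vRt.

A, B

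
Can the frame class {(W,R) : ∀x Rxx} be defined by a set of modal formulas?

The condition is reflexivity. A defining modal formula is □q → q.
Suppose □q→q is valid. At any x set V(q)={w : Rxw}. Then □q holds at x, so q holds at x, i.e. Rxx.

Yes — defined by □q → q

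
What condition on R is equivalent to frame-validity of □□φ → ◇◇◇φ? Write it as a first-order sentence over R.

∀x ∃w (xR²w ∧ xR³w)

This is a Sahlqvist (Geach-type) schema ◇^0□^2φ → □^0◇^3φ.
Minimal-valuation argument: fix x; take any y with xR^0y and any z with xR^0z. Set V(φ) to the set of worlds R-reachable from y in exactly 2 steps. Then □^2φ holds at y, so the antecedent holds at x; validity forces ◇^3φ at z, giving a w with zR^3w and yR^2w.
First-order correspondent: ∀x ∃w (xR²w ∧ xR³w).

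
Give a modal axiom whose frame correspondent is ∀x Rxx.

□q → q

The condition is reflexivity. The T schema □q → q defines it.
Suppose □q→q is valid. At any x set V(q)={w : Rxw}. Then □q holds at x, so q holds at x, i.e. Rxx.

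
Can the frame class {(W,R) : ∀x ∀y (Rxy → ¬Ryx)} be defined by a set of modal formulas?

If a class were modally definable it would be closed under surjective bounded morphisms (Goldblatt–Thomason).
The 3-cycle (worlds w0,w1,w2 with w0→w1→w2→w0) is asymmetric. Mapping every world to a single reflexive point • is a surjective bounded morphism, and the reflexive point is not asymmetric (R•• but asymmetry requires ¬R••).
Hence asymmetry is not modally definable.

No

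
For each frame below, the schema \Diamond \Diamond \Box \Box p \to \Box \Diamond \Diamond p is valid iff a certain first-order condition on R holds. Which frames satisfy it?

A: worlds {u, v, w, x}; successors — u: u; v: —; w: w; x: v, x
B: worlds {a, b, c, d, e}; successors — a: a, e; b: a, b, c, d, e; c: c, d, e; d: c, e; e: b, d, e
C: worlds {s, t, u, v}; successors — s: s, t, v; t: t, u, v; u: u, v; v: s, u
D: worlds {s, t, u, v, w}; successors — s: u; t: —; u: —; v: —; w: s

Frame correspondent (Sahlqvist): \forall x \forall y \forall z ((x R^2 y \wedge xRz) \to \exists w (y R^2 w \wedge z R^2 w)) — i.e. a generalized confluence (Geach) condition.
A: fails — xR²v, xRv but no t with vR²t and vR²t.
B: holds.
C: holds.
D: fails — wR²u, wRs but no w* with uR²w* and sR²w*.

B, C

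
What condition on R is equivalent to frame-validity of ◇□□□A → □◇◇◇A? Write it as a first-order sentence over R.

This is a Sahlqvist (Geach-type) schema ◇^1□^3A → □^1◇^3A.
Minimal-valuation argument: fix x; take any y with xR^1y and any z with xR^1z. Set V(A) to the set of worlds R-reachable from y in exactly 3 steps. Then □^3A holds at y, so the antecedent holds at x; validity forces ◇^3A at z, giving a w with zR^3w and yR^3w.
First-order correspondent: ∀x ∀y ∀z ((xRy ∧ xRz) → ∃w (yR³w ∧ zR³w)).

∀x ∀y ∀z ((xRy ∧ xRz) → ∃w (yR³w ∧ zR³w))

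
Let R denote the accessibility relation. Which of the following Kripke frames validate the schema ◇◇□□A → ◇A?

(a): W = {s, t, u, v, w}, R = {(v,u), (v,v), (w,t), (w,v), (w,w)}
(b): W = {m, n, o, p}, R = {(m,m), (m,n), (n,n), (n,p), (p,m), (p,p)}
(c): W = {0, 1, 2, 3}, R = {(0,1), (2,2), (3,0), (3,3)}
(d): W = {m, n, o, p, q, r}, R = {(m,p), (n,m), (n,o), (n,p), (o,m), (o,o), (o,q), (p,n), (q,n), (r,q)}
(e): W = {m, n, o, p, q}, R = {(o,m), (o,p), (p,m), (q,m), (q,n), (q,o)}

(b)

The schema corresponds to a generalized confluence (Geach) condition: ∀x ∀y (xR²y → ∃w (yR²w ∧ xRw)).
(a): fails — vR²u but no w* with uR²w* and vRw*.
(b): holds.
(c): fails — 3R²0 but no w with 0R²w and 3Rw.
(d): fails — nR²m but no w with mR²w and nRw.
(e): fails — oR²m but no w with mR²w and oRw.
Valid on: (b).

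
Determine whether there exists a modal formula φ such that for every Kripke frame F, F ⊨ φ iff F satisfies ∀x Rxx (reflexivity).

Yes: it is reflexivity, defined by the T schema □p → p.

Yes — defined by □p → p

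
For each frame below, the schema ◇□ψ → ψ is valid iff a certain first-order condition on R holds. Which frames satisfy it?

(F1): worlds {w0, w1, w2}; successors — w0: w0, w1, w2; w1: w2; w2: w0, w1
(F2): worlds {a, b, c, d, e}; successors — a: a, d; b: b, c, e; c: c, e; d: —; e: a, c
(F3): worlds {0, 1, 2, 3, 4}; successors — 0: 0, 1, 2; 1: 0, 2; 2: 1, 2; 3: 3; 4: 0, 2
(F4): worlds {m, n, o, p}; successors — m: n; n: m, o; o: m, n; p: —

Frame correspondent (Sahlqvist): ∀x ∀y (Rxy → Ryx) — i.e. symmetry.
(F1): fails — Rw0w1 but not Rw1w0.
(F2): fails — Rbc but not Rcb.
(F3): fails — R02 but not R20.
(F4): fails — Rom but not Rmo.
Valid on no frame.

none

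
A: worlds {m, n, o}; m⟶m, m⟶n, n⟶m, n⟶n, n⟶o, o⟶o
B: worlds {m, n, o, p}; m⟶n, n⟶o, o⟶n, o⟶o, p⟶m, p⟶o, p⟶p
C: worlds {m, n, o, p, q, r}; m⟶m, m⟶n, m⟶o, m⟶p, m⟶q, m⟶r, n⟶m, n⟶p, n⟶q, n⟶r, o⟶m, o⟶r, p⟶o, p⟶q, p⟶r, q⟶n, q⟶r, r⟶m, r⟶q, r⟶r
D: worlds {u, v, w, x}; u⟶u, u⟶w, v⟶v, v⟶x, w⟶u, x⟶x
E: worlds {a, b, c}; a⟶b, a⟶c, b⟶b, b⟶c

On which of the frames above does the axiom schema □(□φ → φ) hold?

A

Frame correspondent (Sahlqvist): ∀x ∀y (Rxy → Ryy) — i.e. shift-reflexivity.
A: satisfies the condition.
B: fails — Ron but not Rnn.
C: fails — Rpq but not Rqq.
D: fails — Ruw but not Rww.
E: fails — Rac but not Rcc.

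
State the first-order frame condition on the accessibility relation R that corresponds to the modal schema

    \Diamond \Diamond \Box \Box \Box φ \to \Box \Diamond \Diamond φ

\forall x \forall y \forall z ((x R^2 y \wedge xRz) \to \exists w (y R^3 w \wedge z R^2 w))

This is a Sahlqvist (Geach-type) schema ◇^2□^3φ → □^1◇^2φ.
First-order correspondent: \forall x \forall y \forall z ((x R^2 y \wedge xRz) \to \exists w (y R^3 w \wedge z R^2 w)).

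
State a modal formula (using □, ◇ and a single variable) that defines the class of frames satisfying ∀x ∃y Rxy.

□r → ◇r

A defining formula is □r → ◇r (the D axiom).
Suppose □r→◇r is valid. At any x set V(r)=W. Then □r at x, so ◇r at x, so x has a successor.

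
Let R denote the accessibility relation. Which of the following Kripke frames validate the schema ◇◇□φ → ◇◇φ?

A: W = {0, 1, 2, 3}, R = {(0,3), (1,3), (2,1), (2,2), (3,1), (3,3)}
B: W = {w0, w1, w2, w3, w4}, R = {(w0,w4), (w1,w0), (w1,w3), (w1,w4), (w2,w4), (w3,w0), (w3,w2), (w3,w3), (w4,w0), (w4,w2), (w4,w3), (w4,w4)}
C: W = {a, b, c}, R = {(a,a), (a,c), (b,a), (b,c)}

A, B

This is the axiom for a generalized confluence (Geach) condition; its first-order frame correspondent is ∀x ∀y (xR²y → ∃w (yRw ∧ xR²w)).
A: holds.
B: holds.
C: fails — aR²c but no w with cRw and aR²w.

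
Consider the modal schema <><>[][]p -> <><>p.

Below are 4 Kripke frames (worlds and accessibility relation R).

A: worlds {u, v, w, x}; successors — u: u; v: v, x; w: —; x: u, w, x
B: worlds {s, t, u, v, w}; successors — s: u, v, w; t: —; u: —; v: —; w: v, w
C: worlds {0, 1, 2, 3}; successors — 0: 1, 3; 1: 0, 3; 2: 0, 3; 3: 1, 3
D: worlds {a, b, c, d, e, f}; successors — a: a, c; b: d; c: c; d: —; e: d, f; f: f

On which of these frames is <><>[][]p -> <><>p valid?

This is the axiom for a generalized confluence (Geach) condition; its first-order frame correspondent is forall x forall y (x R^2 y -> exists w (y R^2 w & x R^2 w)).
A: fails — vR²w but no t with wR²t and vR²t.
B: fails — sR²v but no w* with vR²w* and sR²w*.
C: condition met.
D: condition met.

C, D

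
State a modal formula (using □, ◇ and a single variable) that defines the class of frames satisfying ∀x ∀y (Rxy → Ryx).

A defining formula is r → □◇r (the B axiom).
Suppose r→□◇r is valid. Take Rxy and set V(r)={x}. Then r at x, so □◇r at x, so ◇r at y, so some z with Ryz has r; z=x, i.e. Ryx.

r → □◇r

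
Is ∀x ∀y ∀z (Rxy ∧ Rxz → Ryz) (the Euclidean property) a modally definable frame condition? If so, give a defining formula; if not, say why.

This is a Sahlqvist condition; the 5 axiom ◇r → □◇r defines it.

Definable; ◇r → □◇r defines it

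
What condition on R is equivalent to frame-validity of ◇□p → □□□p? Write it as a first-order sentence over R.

∀x ∀y ∀z ((xRy ∧ xR³z) → ∃w (yRw ∧ z = w))

This is a Sahlqvist (Geach-type) schema ◇^1□^1p → □^3◇^0p.
First-order correspondent: ∀x ∀y ∀z ((xRy ∧ xR³z) → ∃w (yRw ∧ z = w)).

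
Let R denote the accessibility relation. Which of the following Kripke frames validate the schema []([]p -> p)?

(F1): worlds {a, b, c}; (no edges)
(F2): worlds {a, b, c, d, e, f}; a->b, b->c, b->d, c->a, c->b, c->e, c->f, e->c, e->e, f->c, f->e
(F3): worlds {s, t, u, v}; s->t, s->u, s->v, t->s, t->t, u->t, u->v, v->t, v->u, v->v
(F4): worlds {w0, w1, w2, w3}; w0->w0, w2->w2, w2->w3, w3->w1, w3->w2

(F1)

This is the axiom for shift-reflexivity; its first-order frame correspondent is forall x forall y (Rxy -> Ryy).
(F1): holds.
(F2): fails — Rbc but not Rcc.
(F3): fails — Rvu but not Ruu.
(F4): fails — Rw3w1 but not Rw1w1.
Valid on: (F1).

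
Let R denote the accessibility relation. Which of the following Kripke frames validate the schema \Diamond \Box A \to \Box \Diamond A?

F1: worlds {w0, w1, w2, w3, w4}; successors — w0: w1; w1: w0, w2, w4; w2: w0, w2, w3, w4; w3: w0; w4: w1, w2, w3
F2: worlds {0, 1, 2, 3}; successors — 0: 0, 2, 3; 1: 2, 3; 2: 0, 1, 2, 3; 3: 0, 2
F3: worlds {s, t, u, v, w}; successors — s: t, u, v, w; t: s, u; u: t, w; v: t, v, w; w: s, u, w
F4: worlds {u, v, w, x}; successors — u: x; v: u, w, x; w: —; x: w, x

The schema corresponds to convergence: \forall x \forall y \forall z (Rxy \wedge Rxz \to \exists w (Ryw \wedge Rzw)).
F1: fails — Rw1w2 and Rw1w0 but w2 and w0 have no common successor.
F2: condition met.
F3: fails — Rsv and Rst but v and t have no common successor.
F4: fails — Rvw and Rvw but w and w have no common successor.
Valid on: F2.

F2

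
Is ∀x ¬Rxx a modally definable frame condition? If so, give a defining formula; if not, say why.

No

Any modally definable frame class is closed under surjective bounded morphisms.
The 4-cycle (worlds w0,w1,w2,w3 with w0→w1→w2→w3→w0) is irreflexive, and the map sending every world to a single reflexive point • is a surjective bounded morphism (forth: every edge maps to (•,•); back: every world has a successor). So any modal formula valid on the 4-cycle is also valid on the reflexive point, which is not irreflexive.
So no modal formula (or set of formulas) defines exactly the irreflexive frames.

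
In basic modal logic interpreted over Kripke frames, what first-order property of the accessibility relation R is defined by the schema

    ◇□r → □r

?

the Euclidean property: ∀x ∀y ∀z (Rxy ∧ Rxz → Ryz)

Replacing r by ¬r and contraposing gives the equivalent schema ◇r → □◇r.
Suppose ◇r→□◇r is valid. Take Rxy, Rxz and set V(r)={y}. Then ◇r at x, so □◇r at x, so ◇r at z, so some w with Rzw has r; w=y, i.e. Rzy. By symmetry of the argument, Ryz.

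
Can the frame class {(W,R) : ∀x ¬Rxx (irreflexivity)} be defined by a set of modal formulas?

Modal frame validity is preserved under surjective bounded morphisms.
The 5-cycle (worlds w0,w1,w2,w3,w4 with w0→w1→w2→w3→w4→w0) is irreflexive, and the map sending every world to a single reflexive point • is a surjective bounded morphism (forth: every edge maps to (•,•); back: every world has a successor). So any modal formula valid on the 5-cycle is also valid on the reflexive point, which is not irreflexive.
So the class is not modally definable.

No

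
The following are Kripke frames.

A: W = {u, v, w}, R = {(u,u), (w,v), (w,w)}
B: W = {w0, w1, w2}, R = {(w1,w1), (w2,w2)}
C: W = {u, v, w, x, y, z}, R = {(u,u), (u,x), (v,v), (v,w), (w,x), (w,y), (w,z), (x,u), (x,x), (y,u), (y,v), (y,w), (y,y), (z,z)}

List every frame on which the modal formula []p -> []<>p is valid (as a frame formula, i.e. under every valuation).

Frame correspondent (Sahlqvist): forall x forall z (xRz -> exists w (xRw & zRw)) — i.e. a generalized confluence (Geach) condition.
A: fails — wRv but no t with wRt and vRt.
B: condition met.
C: fails — vRw but no t with vRt and wRt.

B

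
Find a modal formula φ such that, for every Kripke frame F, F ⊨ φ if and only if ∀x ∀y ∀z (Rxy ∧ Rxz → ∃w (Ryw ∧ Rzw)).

◇□s → □◇s

This is convergence; the standard corresponding axiom is .2: ◇□s → □◇s.
Suppose ◇□s→□◇s is valid. Take Rxy, Rxz and set V(s)={w : Ryw}. Then □s at y so ◇□s at x, so □◇s at x, so ◇s at z, giving w with Rzw and Ryw.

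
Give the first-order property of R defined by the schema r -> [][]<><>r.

This is a Sahlqvist (Geach-type) schema ◇^0□^0r → □^2◇^2r.
Minimal-valuation argument: fix x; take any y with xR^0y and any z with xR^2z. Set V(r) to the set of worlds R-reachable from y in exactly 0 steps. Then □^0r holds at y, so the antecedent holds at x; validity forces ◇^2r at z, giving a w with zR^2w and yR^0w.
First-order correspondent: forall x forall z (x R^2 z -> exists w (x = w & z R^2 w)).

forall x forall z (x R^2 z -> exists w (x = w & z R^2 w))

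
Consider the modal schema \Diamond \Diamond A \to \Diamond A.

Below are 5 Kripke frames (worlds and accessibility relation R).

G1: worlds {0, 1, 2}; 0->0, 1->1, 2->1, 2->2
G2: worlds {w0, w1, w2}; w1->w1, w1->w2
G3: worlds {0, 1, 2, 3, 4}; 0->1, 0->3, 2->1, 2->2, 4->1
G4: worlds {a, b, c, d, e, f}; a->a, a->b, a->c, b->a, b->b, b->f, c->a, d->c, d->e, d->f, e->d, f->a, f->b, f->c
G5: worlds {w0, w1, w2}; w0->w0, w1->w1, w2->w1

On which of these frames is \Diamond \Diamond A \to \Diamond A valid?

G1, G2, G3, G5

The schema corresponds to transitivity: \forall x \forall y \forall z (Rxy \wedge Ryz \to Rxz).
G1: satisfies the condition.
G2: satisfies the condition.
G3: satisfies the condition.
G4: fails — Rde and Red but not Rdd.
G5: satisfies the condition.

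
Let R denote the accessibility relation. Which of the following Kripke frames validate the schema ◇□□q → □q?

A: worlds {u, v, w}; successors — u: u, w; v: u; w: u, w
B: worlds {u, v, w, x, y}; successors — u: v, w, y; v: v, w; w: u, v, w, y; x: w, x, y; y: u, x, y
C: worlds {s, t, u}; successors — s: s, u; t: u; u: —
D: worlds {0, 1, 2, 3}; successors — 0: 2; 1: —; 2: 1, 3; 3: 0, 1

The schema corresponds to a generalized confluence (Geach) condition: ∀x ∀y ∀z ((xRy ∧ xRz) → ∃w (yR²w ∧ z = w)).
A: holds.
B: holds.
C: fails — sRu, sRs but no w with uR²w and s=w.
D: fails — 0R2, 0R2 but no w with 2R²w and 2=w.

A, B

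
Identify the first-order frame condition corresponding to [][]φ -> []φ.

density: forall x forall y (Rxy -> exists z (Rxz & Rzy))

Suppose □□φ→□φ is valid. Take Rxy and set V(φ)={w : xR²w}. Then □□φ at x, so □φ at x, so φ at y, i.e. ∃z(Rxz∧Rzy).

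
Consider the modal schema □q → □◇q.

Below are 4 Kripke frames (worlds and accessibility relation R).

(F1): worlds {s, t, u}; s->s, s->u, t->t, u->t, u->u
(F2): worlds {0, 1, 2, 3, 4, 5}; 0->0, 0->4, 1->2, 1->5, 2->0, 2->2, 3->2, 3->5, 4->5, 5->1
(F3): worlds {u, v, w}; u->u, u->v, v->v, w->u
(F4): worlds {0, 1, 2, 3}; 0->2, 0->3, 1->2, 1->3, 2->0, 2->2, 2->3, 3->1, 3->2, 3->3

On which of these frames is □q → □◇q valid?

The schema corresponds to a generalized confluence (Geach) condition: ∀x ∀z (xRz → ∃w (xRw ∧ zRw)).
(F1): holds.
(F2): fails — 0R4 but no w with 0Rw and 4Rw.
(F3): holds.
(F4): holds.
Valid on: (F1), (F3), (F4).

(F1), (F3), (F4)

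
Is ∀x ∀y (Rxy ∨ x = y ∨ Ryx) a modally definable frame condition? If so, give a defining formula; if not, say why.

No — not modally definable

Any modally definable frame class is closed under disjoint unions.
Take 2 disjoint single-world reflexive frames: each is trivially connected, but their disjoint union has 2 worlds with no edge between distinct components, so it is not connected.
So no modal formula (or set of formulas) defines exactly the connected frames.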